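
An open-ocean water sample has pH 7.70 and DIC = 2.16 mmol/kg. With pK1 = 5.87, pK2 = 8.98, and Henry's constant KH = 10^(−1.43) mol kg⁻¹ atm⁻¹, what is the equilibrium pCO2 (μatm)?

α₀ = 1 / (1 + K1/[H⁺] + K1K2/[H⁺]²) = 1 / (1 + 10^+1.83 + 10^+0.55)
   = 1 / (1 + 67.608 + 3.5481) = 1/72.156 = 0.01386
[CO2*] = α₀ × DIC = 0.01386 × 2.16 = 0.02993 mmol/kg
pCO2 = [CO2*]/KH = 2.993×10^-5 / 3.715×10^-2 = 806 μatm

pCO2 = 806 μatm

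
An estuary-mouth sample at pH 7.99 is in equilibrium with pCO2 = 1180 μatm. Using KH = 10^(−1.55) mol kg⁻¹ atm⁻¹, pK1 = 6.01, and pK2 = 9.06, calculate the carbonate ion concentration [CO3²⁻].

[CO3²⁻] = 0.270 mmol/kg

[CO2*] = KH · pCO2 = 10^(−1.55) × 1180×10^-6 = 3.326×10^-5 mol/kg
α₀ = 1/(1 + K1/[H⁺] + K1K2/[H⁺]²) = 1/(1 + 10^+1.98 + 10^+0.91) = 0.009558
DIC = [CO2*]/α₀ = 3.326×10^-5 / 0.009558 = 3.480 mmol/kg
[CO3²⁻] = α₂·DIC; α₂ = 0.07769, so [CO3²⁻] = 0.07769 × 3.480 = 0.270 mmol/kg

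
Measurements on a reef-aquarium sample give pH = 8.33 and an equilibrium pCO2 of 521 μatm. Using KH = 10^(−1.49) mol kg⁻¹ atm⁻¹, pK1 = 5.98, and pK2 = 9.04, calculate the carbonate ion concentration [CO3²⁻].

[CO3²⁻] = 0.736 mmol/kg

[CO2*] = KH · pCO2 = 10^(−1.49) × 521×10^-6 = 1.686×10^-5 mol/kg
α₀ = 1/(1 + K1/[H⁺] + K1K2/[H⁺]²) = 1/(1 + 10^+2.35 + 10^+1.64) = 0.003724
DIC = [CO2*]/α₀ = 1.686×10^-5 / 0.003724 = 4.527 mmol/kg
[CO3²⁻] = α₂·DIC; α₂ = 0.1626, so [CO3²⁻] = 0.1626 × 4.527 = 0.736 mmol/kg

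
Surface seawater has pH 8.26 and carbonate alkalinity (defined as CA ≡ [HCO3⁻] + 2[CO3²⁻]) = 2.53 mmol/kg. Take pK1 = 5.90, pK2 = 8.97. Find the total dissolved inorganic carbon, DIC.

CA = [HCO3⁻] + 2[CO3²⁻] = (α₁ + 2α₂)·DIC
At pH 8.26: [H⁺]/K1 = 10^-2.36 = 0.0043652, K2/[H⁺] = 10^-0.71 = 0.19498
α₁ = 1/(1 + 0.0043652 + 0.19498) = 1/1.1993 = 0.8338; α₂ = α₁·K2/[H⁺] = 0.1626
α₁ + 2α₂ = 1.1589
DIC = CA / (α₁ + 2α₂) = 2.53 / 1.1589 = 2.18 mmol/kg

DIC = 2.18 mmol/kg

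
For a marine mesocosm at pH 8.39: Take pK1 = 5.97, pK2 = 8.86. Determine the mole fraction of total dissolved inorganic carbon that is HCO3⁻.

α₁ = 1 / (1 + [H⁺]/K1 + K2/[H⁺]) = 1 / (1 + 10^-2.42 + 10^-0.47)
   = 1 / (1 + 0.0038019 + 0.33884) = 1/1.3426 = 0.7448

α₁ = 0.745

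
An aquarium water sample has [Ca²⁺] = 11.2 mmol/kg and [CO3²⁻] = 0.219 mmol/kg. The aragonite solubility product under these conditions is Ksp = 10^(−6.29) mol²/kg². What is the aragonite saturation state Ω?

Ω = 4.78

Ksp = 10^(−6.29) = 5.129×10^-7
Ω = [Ca²⁺][CO3²⁻]/Ksp = (11.2×10^-3)(0.219×10^-3) / 5.129×10^-7 = 4.78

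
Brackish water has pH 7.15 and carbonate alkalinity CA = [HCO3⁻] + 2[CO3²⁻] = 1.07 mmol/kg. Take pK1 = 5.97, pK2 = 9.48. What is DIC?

CA = [HCO3⁻] + 2[CO3²⁻] = (α₁ + 2α₂)·DIC
At pH 7.15: [H⁺]/K1 = 10^-1.18 = 0.066069, K2/[H⁺] = 10^-2.33 = 0.0046774
α₁ = 1/(1 + 0.066069 + 0.0046774) = 1/1.0707 = 0.9339; α₂ = α₁·K2/[H⁺] = 0.004368
α₁ + 2α₂ = 0.9427
DIC = CA / (α₁ + 2α₂) = 1.07 / 0.9427 = 1.14 mmol/kg

DIC = 1.14 mmol/kg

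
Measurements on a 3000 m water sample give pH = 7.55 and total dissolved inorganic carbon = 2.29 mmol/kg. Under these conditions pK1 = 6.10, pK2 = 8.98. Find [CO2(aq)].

[CO2*] = 0.0758 mmol/kg

α₀ = 1 / (1 + K1/[H⁺] + K1K2/[H⁺]²) = 1 / (1 + 10^+1.45 + 10^+0.02)
   = 1 / (1 + 28.184 + 1.0471) = 1/30.231 = 0.03308
[CO2*] = α₀ × DIC = 0.03308 × 2.29 = 0.0758 mmol/kg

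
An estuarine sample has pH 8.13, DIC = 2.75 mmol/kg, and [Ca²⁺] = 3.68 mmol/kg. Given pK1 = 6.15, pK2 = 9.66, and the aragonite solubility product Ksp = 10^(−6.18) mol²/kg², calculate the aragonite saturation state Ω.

Ω = 0.435

α₂ = 1 / (1 + [H⁺]/K2 + [H⁺]²/(K1K2)) = 1 / (1 + 10^+1.53 + 10^-0.45)
   = 1 / (1 + 33.884 + 0.35481) = 1/35.239 = 0.02838
[CO3²⁻] = α₂ × DIC = 0.02838 × 2.75 = 0.07804 mmol/kg
Ksp = 10^(−6.18) = 6.607×10^-7
Ω = [Ca²⁺][CO3²⁻]/Ksp = (3.68×10^-3)(7.804×10^-5) / 6.607×10^-7 = 0.435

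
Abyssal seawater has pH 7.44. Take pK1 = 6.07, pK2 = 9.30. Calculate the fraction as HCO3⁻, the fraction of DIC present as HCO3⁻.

α₁ = 0.947

α₁ = 1 / (1 + [H⁺]/K1 + K2/[H⁺]) = 1 / (1 + 10^-1.37 + 10^-1.86)
   = 1 / (1 + 0.042658 + 0.013804) = 1/1.0565 = 0.9466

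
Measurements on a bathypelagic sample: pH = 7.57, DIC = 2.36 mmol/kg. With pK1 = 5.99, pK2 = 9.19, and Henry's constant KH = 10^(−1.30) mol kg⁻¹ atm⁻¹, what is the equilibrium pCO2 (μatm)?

pCO2 = 1180 μatm

α₀ = 1 / (1 + K1/[H⁺] + K1K2/[H⁺]²) = 1 / (1 + 10^+1.58 + 10^-0.04)
   = 1 / (1 + 38.019 + 0.91201) = 1/39.931 = 0.02504
[CO2*] = α₀ × DIC = 0.02504 × 2.36 = 0.05910 mmol/kg
pCO2 = [CO2*]/KH = 5.910×10^-5 / 5.012×10^-2 = 1180 μatm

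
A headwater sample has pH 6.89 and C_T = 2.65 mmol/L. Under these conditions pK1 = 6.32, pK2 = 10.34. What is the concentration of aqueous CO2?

[CO2*] = 0.562 mmol/L

α₀ = 1 / (1 + K1/[H⁺] + K1K2/[H⁺]²) = 1 / (1 + 10^+0.57 + 10^-2.88)
   = 1 / (1 + 3.7154 + 0.0013183) = 1/4.7167 = 0.2120
[CO2*] = α₀ × DIC = 0.2120 × 2.65 = 0.562 mmol/L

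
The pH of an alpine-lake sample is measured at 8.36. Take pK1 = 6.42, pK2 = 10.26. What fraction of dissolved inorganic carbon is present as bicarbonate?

α₁ = 0.976

α₁ = 1 / (1 + [H⁺]/K1 + K2/[H⁺]) = 1 / (1 + 10^-1.94 + 10^-1.90)
   = 1 / (1 + 0.011482 + 0.012589) = 1/1.0241 = 0.9765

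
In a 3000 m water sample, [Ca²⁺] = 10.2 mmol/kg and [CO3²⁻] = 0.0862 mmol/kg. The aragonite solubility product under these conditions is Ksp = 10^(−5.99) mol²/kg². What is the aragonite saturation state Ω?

Ksp = 10^(−5.99) = 1.023×10^-6
Ω = [Ca²⁺][CO3²⁻]/Ksp = (10.2×10^-3)(0.0862×10^-3) / 1.023×10^-6 = 0.859

Ω = 0.859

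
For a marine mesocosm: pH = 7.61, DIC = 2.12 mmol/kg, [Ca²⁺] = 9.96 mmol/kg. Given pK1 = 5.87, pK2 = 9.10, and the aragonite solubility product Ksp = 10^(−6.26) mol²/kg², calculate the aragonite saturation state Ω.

Ω = 1.18

α₂ = 1 / (1 + [H⁺]/K2 + [H⁺]²/(K1K2)) = 1 / (1 + 10^+1.49 + 10^-0.25)
   = 1 / (1 + 30.903 + 0.56234) = 1/32.465 = 0.03080
[CO3²⁻] = α₂ × DIC = 0.03080 × 2.12 = 0.06530 mmol/kg
Ksp = 10^(−6.26) = 5.495×10^-7
Ω = [Ca²⁺][CO3²⁻]/Ksp = (9.96×10^-3)(6.530×10^-5) / 5.495×10^-7 = 1.18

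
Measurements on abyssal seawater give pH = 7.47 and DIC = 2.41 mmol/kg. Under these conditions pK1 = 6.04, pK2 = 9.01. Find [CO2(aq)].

[CO2*] = 0.0840 mmol/kg

α₀ = 1 / (1 + K1/[H⁺] + K1K2/[H⁺]²) = 1 / (1 + 10^+1.43 + 10^-0.11)
   = 1 / (1 + 26.915 + 0.77625) = 1/28.692 = 0.03485
[CO2*] = α₀ × DIC = 0.03485 × 2.41 = 0.0840 mmol/kg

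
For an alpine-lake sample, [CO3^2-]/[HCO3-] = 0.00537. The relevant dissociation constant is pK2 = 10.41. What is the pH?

From K2 = [H⁺][CO3^2-]/[HCO3-]:  pH = pK2 + log₁₀([CO3^2-]/[HCO3-])
log₁₀(0.00537) = -2.270
pH = 10.41 + (-2.270) = 8.14

pH = 8.14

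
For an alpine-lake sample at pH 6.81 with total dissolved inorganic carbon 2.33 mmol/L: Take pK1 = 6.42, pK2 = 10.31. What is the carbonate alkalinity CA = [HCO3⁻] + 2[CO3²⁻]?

CA = [HCO3⁻] + 2[CO3²⁻] = (α₁ + 2α₂)·DIC
At pH 6.81: [H⁺]/K1 = 10^-0.39 = 0.40738, K2/[H⁺] = 10^-3.50 = 0.00031623
α₁ = 1/(1 + 0.40738 + 0.00031623) = 1/1.4077 = 0.7104; α₂ = α₁·K2/[H⁺] = 0.0002246
α₁ + 2α₂ = 0.7108
CA = 0.7108 × 2.33 = 1.66 mmol/L

CA = 1.66 mmol/L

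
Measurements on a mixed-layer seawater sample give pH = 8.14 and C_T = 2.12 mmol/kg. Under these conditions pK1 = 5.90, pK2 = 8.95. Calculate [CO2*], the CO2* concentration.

[CO2*] = 10.5 μmol/kg

α₀ = 1 / (1 + K1/[H⁺] + K1K2/[H⁺]²) = 1 / (1 + 10^+2.24 + 10^+1.43)
   = 1 / (1 + 173.78 + 26.915) = 1/201.70 = 0.004958
[CO2*] = α₀ × DIC = 0.004958 × 2.12 = 0.0105 mmol/kg = 10.5 μmol/kg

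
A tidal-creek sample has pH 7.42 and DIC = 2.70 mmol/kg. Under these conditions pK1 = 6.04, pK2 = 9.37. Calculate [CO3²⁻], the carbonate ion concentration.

α₂ = 1 / (1 + [H⁺]/K2 + [H⁺]²/(K1K2)) = 1 / (1 + 10^+1.95 + 10^+0.57)
   = 1 / (1 + 89.125 + 3.7154) = 1/93.840 = 0.01066
[CO3²⁻] = α₂ × DIC = 0.01066 × 2.70 = 0.0288 mmol/kg

[CO3²⁻] = 0.0288 mmol/kg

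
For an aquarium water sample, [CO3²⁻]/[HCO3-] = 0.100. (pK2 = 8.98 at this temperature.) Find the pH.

From K2 = [H⁺][CO3²⁻]/[HCO3-]:  pH = pK2 + log₁₀([CO3²⁻]/[HCO3-])
log₁₀(0.100) = -1.000
pH = 8.98 + (-1.000) = 7.98

pH = 7.98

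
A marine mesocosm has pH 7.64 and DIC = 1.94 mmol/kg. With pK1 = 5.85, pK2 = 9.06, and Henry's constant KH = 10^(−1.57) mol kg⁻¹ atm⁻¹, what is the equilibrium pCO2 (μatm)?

α₀ = 1 / (1 + K1/[H⁺] + K1K2/[H⁺]²) = 1 / (1 + 10^+1.79 + 10^+0.37)
   = 1 / (1 + 61.660 + 2.3442) = 1/65.004 = 0.01538
[CO2*] = α₀ × DIC = 0.01538 × 1.94 = 0.02984 mmol/kg
pCO2 = [CO2*]/KH = 2.984×10^-5 / 2.692×10^-2 = 1110 μatm

pCO2 = 1110 μatm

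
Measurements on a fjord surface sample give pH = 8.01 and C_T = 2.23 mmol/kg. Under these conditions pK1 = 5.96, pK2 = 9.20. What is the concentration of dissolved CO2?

[CO2*] = 18.5 μmol/kg

α₀ = 1 / (1 + K1/[H⁺] + K1K2/[H⁺]²) = 1 / (1 + 10^+2.05 + 10^+0.86)
   = 1 / (1 + 112.20 + 7.2444) = 1/120.45 = 0.008302
[CO2*] = α₀ × DIC = 0.008302 × 2.23 = 0.0185 mmol/kg = 18.5 μmol/kg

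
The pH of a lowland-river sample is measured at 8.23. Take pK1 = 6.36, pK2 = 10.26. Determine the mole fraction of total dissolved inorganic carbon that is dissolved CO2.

α₀ = 1 / (1 + K1/[H⁺] + K1K2/[H⁺]²) = 1 / (1 + 10^+1.87 + 10^-0.16)
   = 1 / (1 + 74.131 + 0.69183) = 1/75.823 = 0.01319

α₀ = 0.0132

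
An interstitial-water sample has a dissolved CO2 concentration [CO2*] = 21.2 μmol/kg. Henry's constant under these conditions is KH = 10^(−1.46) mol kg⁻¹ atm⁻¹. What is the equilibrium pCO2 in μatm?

pCO2 = 611 μatm

KH = 10^(−1.46) = 3.467×10^-2 mol kg⁻¹ atm⁻¹
pCO2 = [CO2*]/KH = 21.2×10^-6 / 3.467×10^-2 = 6.11×10^-4 atm = 611 μatm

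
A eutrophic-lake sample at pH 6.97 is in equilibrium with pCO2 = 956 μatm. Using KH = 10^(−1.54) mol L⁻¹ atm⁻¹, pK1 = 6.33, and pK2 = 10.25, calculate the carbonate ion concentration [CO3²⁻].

[CO3²⁻] = 0.0632 μmol/L

[CO2*] = KH · pCO2 = 10^(−1.54) × 956×10^-6 = 2.757×10^-5 mol/L
α₀ = 1/(1 + K1/[H⁺] + K1K2/[H⁺]²) = 1/(1 + 10^+0.64 + 10^-2.64) = 0.1863
DIC = [CO2*]/α₀ = 2.757×10^-5 / 0.1863 = 0.1480 mmol/L
[CO3²⁻] = α₂·DIC; α₂ = 0.0004268, so [CO3²⁻] = 0.0004268 × 0.1480 = 6.32×10^-5 mmol/L = 0.0632 μmol/L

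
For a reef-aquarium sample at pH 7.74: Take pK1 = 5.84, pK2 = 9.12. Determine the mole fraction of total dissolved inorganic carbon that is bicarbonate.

α₁ = 1 / (1 + [H⁺]/K1 + K2/[H⁺]) = 1 / (1 + 10^-1.90 + 10^-1.38)
   = 1 / (1 + 0.012589 + 0.041687) = 1/1.0543 = 0.9485

α₁ = 0.949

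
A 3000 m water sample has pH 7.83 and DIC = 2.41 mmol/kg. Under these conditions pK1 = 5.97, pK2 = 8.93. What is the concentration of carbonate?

[CO3²⁻] = 0.175 mmol/kg

α₂ = 1 / (1 + [H⁺]/K2 + [H⁺]²/(K1K2)) = 1 / (1 + 10^+1.10 + 10^-0.76)
   = 1 / (1 + 12.589 + 0.17378) = 1/13.763 = 0.07266
[CO3²⁻] = α₂ × DIC = 0.07266 × 2.41 = 0.175 mmol/kg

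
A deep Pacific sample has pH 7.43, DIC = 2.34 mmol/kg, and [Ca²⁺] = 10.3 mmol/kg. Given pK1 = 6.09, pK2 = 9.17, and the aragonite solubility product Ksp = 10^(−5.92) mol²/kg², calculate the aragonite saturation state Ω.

α₂ = 1 / (1 + [H⁺]/K2 + [H⁺]²/(K1K2)) = 1 / (1 + 10^+1.74 + 10^+0.40)
   = 1 / (1 + 54.954 + 2.5119) = 1/58.466 = 0.01710
[CO3²⁻] = α₂ × DIC = 0.01710 × 2.34 = 0.04002 mmol/kg
Ksp = 10^(−5.92) = 1.202×10^-6
Ω = [Ca²⁺][CO3²⁻]/Ksp = (10.3×10^-3)(4.002×10^-5) / 1.202×10^-6 = 0.343

Ω = 0.343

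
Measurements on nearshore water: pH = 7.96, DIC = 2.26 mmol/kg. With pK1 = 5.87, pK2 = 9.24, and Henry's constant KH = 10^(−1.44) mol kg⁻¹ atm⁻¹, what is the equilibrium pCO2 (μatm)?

pCO2 = 477 μatm

α₀ = 1 / (1 + K1/[H⁺] + K1K2/[H⁺]²) = 1 / (1 + 10^+2.09 + 10^+0.81)
   = 1 / (1 + 123.03 + 6.4565) = 1/130.48 = 0.007664
[CO2*] = α₀ × DIC = 0.007664 × 2.26 = 0.01732 mmol/kg = 17.32 μmol/kg
pCO2 = [CO2*]/KH = 1.732×10^-5 / 3.631×10^-2 = 477 μatm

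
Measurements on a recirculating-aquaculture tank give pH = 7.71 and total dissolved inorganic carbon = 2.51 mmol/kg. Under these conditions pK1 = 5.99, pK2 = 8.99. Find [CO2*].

α₀ = 1 / (1 + K1/[H⁺] + K1K2/[H⁺]²) = 1 / (1 + 10^+1.72 + 10^+0.44)
   = 1 / (1 + 52.481 + 2.7542) = 1/56.235 = 0.01778
[CO2*] = α₀ × DIC = 0.01778 × 2.51 = 0.0446 mmol/kg

[CO2*] = 0.0446 mmol/kg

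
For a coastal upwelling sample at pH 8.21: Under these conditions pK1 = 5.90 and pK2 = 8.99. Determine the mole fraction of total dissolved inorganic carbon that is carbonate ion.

α₂ = 0.142

α₂ = 1 / (1 + [H⁺]/K2 + [H⁺]²/(K1K2)) = 1 / (1 + 10^+0.78 + 10^-1.53)
   = 1 / (1 + 6.0256 + 0.029512) = 1/7.0551 = 0.1417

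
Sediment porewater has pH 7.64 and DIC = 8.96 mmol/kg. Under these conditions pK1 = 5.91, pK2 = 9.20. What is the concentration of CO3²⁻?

α₂ = 1 / (1 + [H⁺]/K2 + [H⁺]²/(K1K2)) = 1 / (1 + 10^+1.56 + 10^-0.17)
   = 1 / (1 + 36.308 + 0.67608) = 1/37.984 = 0.02633
[CO3²⁻] = α₂ × DIC = 0.02633 × 8.96 = 0.236 mmol/kg

[CO3²⁻] = 0.236 mmol/kg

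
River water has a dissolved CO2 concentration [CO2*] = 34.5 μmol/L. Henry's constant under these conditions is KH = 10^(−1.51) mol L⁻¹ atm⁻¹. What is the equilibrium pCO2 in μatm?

pCO2 = 1120 μatm

KH = 10^(−1.51) = 3.090×10^-2 mol L⁻¹ atm⁻¹
pCO2 = [CO2*]/KH = 34.5×10^-6 / 3.090×10^-2 = 1.12×10^-3 atm = 1120 μatm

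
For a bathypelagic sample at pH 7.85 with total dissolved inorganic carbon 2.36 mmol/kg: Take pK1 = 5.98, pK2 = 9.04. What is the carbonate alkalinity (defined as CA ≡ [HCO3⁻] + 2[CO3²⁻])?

CA = [HCO3⁻] + 2[CO3²⁻] = (α₁ + 2α₂)·DIC
At pH 7.85: [H⁺]/K1 = 10^-1.87 = 0.013490, K2/[H⁺] = 10^-1.19 = 0.064565
α₁ = 1/(1 + 0.013490 + 0.064565) = 1/1.0781 = 0.9276; α₂ = α₁·K2/[H⁺] = 0.05989
α₁ + 2α₂ = 1.0474
CA = 1.0474 × 2.36 = 2.47 mmol/kg

CA = 2.47 mmol/kg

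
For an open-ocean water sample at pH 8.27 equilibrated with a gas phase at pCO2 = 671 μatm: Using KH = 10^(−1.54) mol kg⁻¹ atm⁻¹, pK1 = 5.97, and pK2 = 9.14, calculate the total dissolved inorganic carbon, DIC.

[CO2*] = KH · pCO2 = 10^(−1.54) × 671×10^-6 = 1.935×10^-5 mol/kg
α₀ = 1/(1 + K1/[H⁺] + K1K2/[H⁺]²) = 1/(1 + 10^+2.30 + 10^+1.43) = 0.004397
DIC = [CO2*]/α₀ = 1.935×10^-5 / 0.004397 = 4.40 mmol/kg

DIC = 4.40 mmol/kg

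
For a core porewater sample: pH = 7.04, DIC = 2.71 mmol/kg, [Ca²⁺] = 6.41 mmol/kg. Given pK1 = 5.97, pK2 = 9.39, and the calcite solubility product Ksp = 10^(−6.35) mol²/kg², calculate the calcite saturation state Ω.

α₂ = 1 / (1 + [H⁺]/K2 + [H⁺]²/(K1K2)) = 1 / (1 + 10^+2.35 + 10^+1.28)
   = 1 / (1 + 223.87 + 19.055) = 1/243.93 = 0.004100
[CO3²⁻] = α₂ × DIC = 0.004100 × 2.71 = 0.01111 mmol/kg = 11.11 μmol/kg
Ksp = 10^(−6.35) = 4.467×10^-7
Ω = [Ca²⁺][CO3²⁻]/Ksp = (6.41×10^-3)(1.111×10^-5) / 4.467×10^-7 = 0.159

Ω = 0.159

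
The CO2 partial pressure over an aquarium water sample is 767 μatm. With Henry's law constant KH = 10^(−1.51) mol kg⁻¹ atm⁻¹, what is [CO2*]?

KH = 10^(−1.51) = 3.090×10^-2 mol kg⁻¹ atm⁻¹
[CO2*] = KH · pCO2 = 3.090×10^-2 × 767×10^-6 atm = 2.37×10^-5 mol/kg

[CO2*] = 23.7 μmol/kg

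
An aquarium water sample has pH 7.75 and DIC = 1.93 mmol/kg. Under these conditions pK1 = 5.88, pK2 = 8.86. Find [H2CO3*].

α₀ = 1 / (1 + K1/[H⁺] + K1K2/[H⁺]²) = 1 / (1 + 10^+1.87 + 10^+0.76)
   = 1 / (1 + 74.131 + 5.7544) = 1/80.885 = 0.01236
[CO2*] = α₀ × DIC = 0.01236 × 1.93 = 0.0239 mmol/kg

[CO2*] = 0.0239 mmol/kg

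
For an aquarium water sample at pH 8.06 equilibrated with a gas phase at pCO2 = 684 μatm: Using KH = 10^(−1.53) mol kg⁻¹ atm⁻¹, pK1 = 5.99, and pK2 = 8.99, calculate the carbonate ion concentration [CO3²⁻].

[CO3²⁻] = 0.279 mmol/kg

[CO2*] = KH · pCO2 = 10^(−1.53) × 684×10^-6 = 2.019×10^-5 mol/kg
α₀ = 1/(1 + K1/[H⁺] + K1K2/[H⁺]²) = 1/(1 + 10^+2.07 + 10^+1.14) = 0.007559
DIC = [CO2*]/α₀ = 2.019×10^-5 / 0.007559 = 2.671 mmol/kg
[CO3²⁻] = α₂·DIC; α₂ = 0.1043, so [CO3²⁻] = 0.1043 × 2.671 = 0.279 mmol/kg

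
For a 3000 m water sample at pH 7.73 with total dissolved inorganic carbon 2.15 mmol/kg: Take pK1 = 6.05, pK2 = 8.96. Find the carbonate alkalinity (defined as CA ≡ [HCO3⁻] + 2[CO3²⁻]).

CA = 2.23 mmol/kg

CA = [HCO3⁻] + 2[CO3²⁻] = (α₁ + 2α₂)·DIC
At pH 7.73: [H⁺]/K1 = 10^-1.68 = 0.020893, K2/[H⁺] = 10^-1.23 = 0.058884
α₁ = 1/(1 + 0.020893 + 0.058884) = 1/1.0798 = 0.9261; α₂ = α₁·K2/[H⁺] = 0.05453
α₁ + 2α₂ = 1.0352
CA = 1.0352 × 2.15 = 2.23 mmol/kg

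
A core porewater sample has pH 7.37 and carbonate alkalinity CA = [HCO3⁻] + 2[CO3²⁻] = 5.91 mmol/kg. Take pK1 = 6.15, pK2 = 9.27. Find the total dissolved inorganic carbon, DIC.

CA = [HCO3⁻] + 2[CO3²⁻] = (α₁ + 2α₂)·DIC
At pH 7.37: [H⁺]/K1 = 10^-1.22 = 0.060256, K2/[H⁺] = 10^-1.90 = 0.012589
α₁ = 1/(1 + 0.060256 + 0.012589) = 1/1.0728 = 0.9321; α₂ = α₁·K2/[H⁺] = 0.01173
α₁ + 2α₂ = 0.9556
DIC = CA / (α₁ + 2α₂) = 5.91 / 0.9556 = 6.18 mmol/kg

DIC = 6.18 mmol/kg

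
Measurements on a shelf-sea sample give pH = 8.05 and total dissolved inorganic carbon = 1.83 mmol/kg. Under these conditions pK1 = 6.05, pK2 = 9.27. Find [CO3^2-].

α₂ = 1 / (1 + [H⁺]/K2 + [H⁺]²/(K1K2)) = 1 / (1 + 10^+1.22 + 10^-0.78)
   = 1 / (1 + 16.596 + 0.16596) = 1/17.762 = 0.05630
[CO3²⁻] = α₂ × DIC = 0.05630 × 1.83 = 0.103 mmol/kg

[CO3²⁻] = 0.103 mmol/kg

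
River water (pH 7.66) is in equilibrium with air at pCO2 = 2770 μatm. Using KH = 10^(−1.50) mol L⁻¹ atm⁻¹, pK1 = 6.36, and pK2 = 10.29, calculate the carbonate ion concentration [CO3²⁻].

[CO2*] = KH · pCO2 = 10^(−1.50) × 2770×10^-6 = 8.760×10^-5 mol/L
α₀ = 1/(1 + K1/[H⁺] + K1K2/[H⁺]²) = 1/(1 + 10^+1.30 + 10^-1.33) = 0.04762
DIC = [CO2*]/α₀ = 8.760×10^-5 / 0.04762 = 1.839 mmol/L
[CO3²⁻] = α₂·DIC; α₂ = 0.002227, so [CO3²⁻] = 0.002227 × 1.839 = 0.00410 mmol/L = 4.10 μmol/L

[CO3²⁻] = 4.10 μmol/L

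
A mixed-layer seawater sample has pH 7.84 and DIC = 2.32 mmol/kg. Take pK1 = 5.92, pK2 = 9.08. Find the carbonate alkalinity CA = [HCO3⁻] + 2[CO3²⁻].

CA = [HCO3⁻] + 2[CO3²⁻] = (α₁ + 2α₂)·DIC
At pH 7.84: [H⁺]/K1 = 10^-1.92 = 0.012023, K2/[H⁺] = 10^-1.24 = 0.057544
α₁ = 1/(1 + 0.012023 + 0.057544) = 1/1.0696 = 0.9350; α₂ = α₁·K2/[H⁺] = 0.05380
α₁ + 2α₂ = 1.0426
CA = 1.0426 × 2.32 = 2.42 mmol/kg

CA = 2.42 mmol/kg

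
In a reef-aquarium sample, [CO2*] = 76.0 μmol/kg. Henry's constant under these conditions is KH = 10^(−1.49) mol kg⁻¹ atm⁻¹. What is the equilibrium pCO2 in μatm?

pCO2 = 2350 μatm

KH = 10^(−1.49) = 3.236×10^-2 mol kg⁻¹ atm⁻¹
pCO2 = [CO2*]/KH = 76.0×10^-6 / 3.236×10^-2 = 2.35×10^-3 atm = 2350 μatm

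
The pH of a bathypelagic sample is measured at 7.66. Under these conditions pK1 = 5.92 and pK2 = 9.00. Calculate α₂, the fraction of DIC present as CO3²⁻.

α₂ = 1 / (1 + [H⁺]/K2 + [H⁺]²/(K1K2)) = 1 / (1 + 10^+1.34 + 10^-0.40)
   = 1 / (1 + 21.878 + 0.39811) = 1/23.276 = 0.04296

α₂ = 0.0430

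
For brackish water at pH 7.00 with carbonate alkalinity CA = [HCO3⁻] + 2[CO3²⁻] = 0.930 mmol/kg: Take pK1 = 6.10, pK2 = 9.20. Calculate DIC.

CA = [HCO3⁻] + 2[CO3²⁻] = (α₁ + 2α₂)·DIC
At pH 7.00: [H⁺]/K1 = 10^-0.90 = 0.12589, K2/[H⁺] = 10^-2.20 = 0.0063096
α₁ = 1/(1 + 0.12589 + 0.0063096) = 1/1.1322 = 0.8832; α₂ = α₁·K2/[H⁺] = 0.005573
α₁ + 2α₂ = 0.8944
DIC = CA / (α₁ + 2α₂) = 0.930 / 0.8944 = 1.04 mmol/kg

DIC = 1.04 mmol/kg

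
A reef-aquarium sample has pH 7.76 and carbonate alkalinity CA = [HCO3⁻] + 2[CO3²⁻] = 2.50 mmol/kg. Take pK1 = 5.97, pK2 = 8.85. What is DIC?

DIC = 2.36 mmol/kg

CA = [HCO3⁻] + 2[CO3²⁻] = (α₁ + 2α₂)·DIC
At pH 7.76: [H⁺]/K1 = 10^-1.79 = 0.016218, K2/[H⁺] = 10^-1.09 = 0.081283
α₁ = 1/(1 + 0.016218 + 0.081283) = 1/1.0975 = 0.9112; α₂ = α₁·K2/[H⁺] = 0.07406
α₁ + 2α₂ = 1.0593
DIC = CA / (α₁ + 2α₂) = 2.50 / 1.0593 = 2.36 mmol/kg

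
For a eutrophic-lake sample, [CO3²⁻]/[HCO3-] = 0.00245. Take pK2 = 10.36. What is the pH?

From K2 = [H⁺][CO3²⁻]/[HCO3-]:  pH = pK2 + log₁₀([CO3²⁻]/[HCO3-])
log₁₀(0.00245) = -2.611
pH = 10.36 + (-2.611) = 7.75

pH = 7.75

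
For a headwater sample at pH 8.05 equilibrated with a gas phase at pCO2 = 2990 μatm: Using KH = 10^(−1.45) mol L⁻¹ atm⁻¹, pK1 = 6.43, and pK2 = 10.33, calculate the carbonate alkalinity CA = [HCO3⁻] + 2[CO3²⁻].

CA = 4.47 mmol/L

[CO2*] = KH · pCO2 = 10^(−1.45) × 2990×10^-6 = 1.061×10^-4 mol/L
α₀ = 1/(1 + K1/[H⁺] + K1K2/[H⁺]²) = 1/(1 + 10^+1.62 + 10^-0.66) = 0.02331
DIC = [CO2*]/α₀ = 1.061×10^-4 / 0.02331 = 4.552 mmol/L
CA = (α₁ + 2α₂)·DIC = (0.9716 + 2×0.005099) × 4.552 = 4.47 mmol/L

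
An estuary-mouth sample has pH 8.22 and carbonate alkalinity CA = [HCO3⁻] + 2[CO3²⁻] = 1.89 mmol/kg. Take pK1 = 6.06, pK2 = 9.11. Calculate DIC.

CA = [HCO3⁻] + 2[CO3²⁻] = (α₁ + 2α₂)·DIC
At pH 8.22: [H⁺]/K1 = 10^-2.16 = 0.0069183, K2/[H⁺] = 10^-0.89 = 0.12882
α₁ = 1/(1 + 0.0069183 + 0.12882) = 1/1.1357 = 0.8805; α₂ = α₁·K2/[H⁺] = 0.1134
α₁ + 2α₂ = 1.1073
DIC = CA / (α₁ + 2α₂) = 1.89 / 1.1073 = 1.71 mmol/kg

DIC = 1.71 mmol/kg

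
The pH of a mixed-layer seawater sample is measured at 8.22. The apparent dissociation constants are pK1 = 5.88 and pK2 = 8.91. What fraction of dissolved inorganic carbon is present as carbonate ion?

α₂ = 1 / (1 + [H⁺]/K2 + [H⁺]²/(K1K2)) = 1 / (1 + 10^+0.69 + 10^-1.65)
   = 1 / (1 + 4.8978 + 0.022387) = 1/5.9202 = 0.1689

α₂ = 0.169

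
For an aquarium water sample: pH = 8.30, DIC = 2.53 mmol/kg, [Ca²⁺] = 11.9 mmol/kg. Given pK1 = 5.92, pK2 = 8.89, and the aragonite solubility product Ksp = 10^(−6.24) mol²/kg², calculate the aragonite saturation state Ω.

α₂ = 1 / (1 + [H⁺]/K2 + [H⁺]²/(K1K2)) = 1 / (1 + 10^+0.59 + 10^-1.79)
   = 1 / (1 + 3.8905 + 0.016218) = 1/4.9067 = 0.2038
[CO3²⁻] = α₂ × DIC = 0.2038 × 2.53 = 0.5156 mmol/kg
Ksp = 10^(−6.24) = 5.754×10^-7
Ω = [Ca²⁺][CO3²⁻]/Ksp = (11.9×10^-3)(5.156×10^-4) / 5.754×10^-7 = 10.7

Ω = 10.7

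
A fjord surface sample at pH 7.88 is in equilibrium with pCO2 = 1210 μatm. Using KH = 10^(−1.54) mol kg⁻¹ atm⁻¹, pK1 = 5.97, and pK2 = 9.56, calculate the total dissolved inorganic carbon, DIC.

[CO2*] = KH · pCO2 = 10^(−1.54) × 1210×10^-6 = 3.490×10^-5 mol/kg
α₀ = 1/(1 + K1/[H⁺] + K1K2/[H⁺]²) = 1/(1 + 10^+1.91 + 10^+0.23) = 0.01191
DIC = [CO2*]/α₀ = 3.490×10^-5 / 0.01191 = 2.93 mmol/kg

DIC = 2.93 mmol/kg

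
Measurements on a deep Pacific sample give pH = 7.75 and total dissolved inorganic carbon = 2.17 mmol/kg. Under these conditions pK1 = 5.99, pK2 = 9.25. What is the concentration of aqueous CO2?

[CO2*] = 0.0359 mmol/kg

α₀ = 1 / (1 + K1/[H⁺] + K1K2/[H⁺]²) = 1 / (1 + 10^+1.76 + 10^+0.26)
   = 1 / (1 + 57.544 + 1.8197) = 1/60.364 = 0.01657
[CO2*] = α₀ × DIC = 0.01657 × 2.17 = 0.0359 mmol/kg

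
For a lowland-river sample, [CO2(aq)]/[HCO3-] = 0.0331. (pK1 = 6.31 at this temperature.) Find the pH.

From K1 = [H⁺][HCO3-]/[CO2(aq)]:  pH = pK1 − log₁₀([CO2(aq)]/[HCO3-])
log₁₀(0.0331) = -1.480
pH = 6.31 − (-1.480) = 7.79

pH = 7.79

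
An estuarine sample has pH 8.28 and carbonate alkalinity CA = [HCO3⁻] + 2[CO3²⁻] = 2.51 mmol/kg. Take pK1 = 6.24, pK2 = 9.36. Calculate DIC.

DIC = 2.35 mmol/kg

CA = [HCO3⁻] + 2[CO3²⁻] = (α₁ + 2α₂)·DIC
At pH 8.28: [H⁺]/K1 = 10^-2.04 = 0.0091201, K2/[H⁺] = 10^-1.08 = 0.083176
α₁ = 1/(1 + 0.0091201 + 0.083176) = 1/1.0923 = 0.9155; α₂ = α₁·K2/[H⁺] = 0.07615
α₁ + 2α₂ = 1.0678
DIC = CA / (α₁ + 2α₂) = 2.51 / 1.0678 = 2.35 mmol/kg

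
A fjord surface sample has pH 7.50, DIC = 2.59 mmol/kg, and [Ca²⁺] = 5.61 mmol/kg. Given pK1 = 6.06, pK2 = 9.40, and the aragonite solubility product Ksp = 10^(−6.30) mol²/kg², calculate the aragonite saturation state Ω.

α₂ = 1 / (1 + [H⁺]/K2 + [H⁺]²/(K1K2)) = 1 / (1 + 10^+1.90 + 10^+0.46)
   = 1 / (1 + 79.433 + 2.8840) = 1/83.317 = 0.01200
[CO3²⁻] = α₂ × DIC = 0.01200 × 2.59 = 0.03109 mmol/kg
Ksp = 10^(−6.30) = 5.012×10^-7
Ω = [Ca²⁺][CO3²⁻]/Ksp = (5.61×10^-3)(3.109×10^-5) / 5.012×10^-7 = 0.348

Ω = 0.348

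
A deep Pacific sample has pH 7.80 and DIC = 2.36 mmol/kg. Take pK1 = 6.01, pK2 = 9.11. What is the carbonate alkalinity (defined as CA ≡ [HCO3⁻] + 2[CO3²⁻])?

CA = 2.43 mmol/kg

CA = [HCO3⁻] + 2[CO3²⁻] = (α₁ + 2α₂)·DIC
At pH 7.80: [H⁺]/K1 = 10^-1.79 = 0.016218, K2/[H⁺] = 10^-1.31 = 0.048978
α₁ = 1/(1 + 0.016218 + 0.048978) = 1/1.0652 = 0.9388; α₂ = α₁·K2/[H⁺] = 0.04598
α₁ + 2α₂ = 1.0308
CA = 1.0308 × 2.36 = 2.43 mmol/kg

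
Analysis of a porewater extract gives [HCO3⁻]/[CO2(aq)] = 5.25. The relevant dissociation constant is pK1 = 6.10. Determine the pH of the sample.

pH = 6.82

From K1 = [H⁺][HCO3⁻]/[CO2(aq)]:  pH = pK1 + log₁₀([HCO3⁻]/[CO2(aq)])
log₁₀(5.25) = +0.720
pH = 6.10 + (+0.720) = 6.82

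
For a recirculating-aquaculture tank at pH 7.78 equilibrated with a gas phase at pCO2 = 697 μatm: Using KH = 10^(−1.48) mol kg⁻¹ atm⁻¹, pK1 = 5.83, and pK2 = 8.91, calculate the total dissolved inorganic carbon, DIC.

DIC = 2.23 mmol/kg

[CO2*] = KH · pCO2 = 10^(−1.48) × 697×10^-6 = 2.308×10^-5 mol/kg
α₀ = 1/(1 + K1/[H⁺] + K1K2/[H⁺]²) = 1/(1 + 10^+1.95 + 10^+0.82) = 0.01034
DIC = [CO2*]/α₀ = 2.308×10^-5 / 0.01034 = 2.23 mmol/kg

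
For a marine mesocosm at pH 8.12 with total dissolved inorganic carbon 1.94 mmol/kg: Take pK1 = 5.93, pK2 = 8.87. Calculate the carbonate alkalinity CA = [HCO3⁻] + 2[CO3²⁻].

CA = 2.22 mmol/kg

CA = [HCO3⁻] + 2[CO3²⁻] = (α₁ + 2α₂)·DIC
At pH 8.12: [H⁺]/K1 = 10^-2.19 = 0.0064565, K2/[H⁺] = 10^-0.75 = 0.17783
α₁ = 1/(1 + 0.0064565 + 0.17783) = 1/1.1843 = 0.8444; α₂ = α₁·K2/[H⁺] = 0.1502
α₁ + 2α₂ = 1.1447
CA = 1.1447 × 1.94 = 2.22 mmol/kg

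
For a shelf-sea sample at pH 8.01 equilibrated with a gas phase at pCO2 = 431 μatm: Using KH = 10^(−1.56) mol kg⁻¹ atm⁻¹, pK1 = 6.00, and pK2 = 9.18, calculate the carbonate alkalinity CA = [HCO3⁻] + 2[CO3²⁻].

[CO2*] = KH · pCO2 = 10^(−1.56) × 431×10^-6 = 1.187×10^-5 mol/kg
α₀ = 1/(1 + K1/[H⁺] + K1K2/[H⁺]²) = 1/(1 + 10^+2.01 + 10^+0.84) = 0.009070
DIC = [CO2*]/α₀ = 1.187×10^-5 / 0.009070 = 1.309 mmol/kg
CA = (α₁ + 2α₂)·DIC = (0.9282 + 2×0.06275) × 1.309 = 1.38 mmol/kg

CA = 1.38 mmol/kg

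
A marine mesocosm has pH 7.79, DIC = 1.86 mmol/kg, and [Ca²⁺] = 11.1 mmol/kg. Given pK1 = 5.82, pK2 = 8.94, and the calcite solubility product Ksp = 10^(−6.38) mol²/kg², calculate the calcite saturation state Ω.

α₂ = 1 / (1 + [H⁺]/K2 + [H⁺]²/(K1K2)) = 1 / (1 + 10^+1.15 + 10^-0.82)
   = 1 / (1 + 14.125 + 0.15136) = 1/15.277 = 0.06546
[CO3²⁻] = α₂ × DIC = 0.06546 × 1.86 = 0.1218 mmol/kg
Ksp = 10^(−6.38) = 4.169×10^-7
Ω = [Ca²⁺][CO3²⁻]/Ksp = (11.1×10^-3)(1.218×10^-4) / 4.169×10^-7 = 3.24

Ω = 3.24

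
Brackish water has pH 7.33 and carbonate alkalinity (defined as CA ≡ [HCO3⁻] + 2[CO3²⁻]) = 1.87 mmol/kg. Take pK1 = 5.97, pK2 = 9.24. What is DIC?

CA = [HCO3⁻] + 2[CO3²⁻] = (α₁ + 2α₂)·DIC
At pH 7.33: [H⁺]/K1 = 10^-1.36 = 0.043652, K2/[H⁺] = 10^-1.91 = 0.012303
α₁ = 1/(1 + 0.043652 + 0.012303) = 1/1.0560 = 0.9470; α₂ = α₁·K2/[H⁺] = 0.01165
α₁ + 2α₂ = 0.9703
DIC = CA / (α₁ + 2α₂) = 1.87 / 0.9703 = 1.93 mmol/kg

DIC = 1.93 mmol/kg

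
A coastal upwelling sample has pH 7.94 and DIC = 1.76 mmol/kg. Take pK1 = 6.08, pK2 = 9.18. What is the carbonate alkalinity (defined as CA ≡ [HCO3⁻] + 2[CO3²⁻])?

CA = 1.83 mmol/kg

CA = [HCO3⁻] + 2[CO3²⁻] = (α₁ + 2α₂)·DIC
At pH 7.94: [H⁺]/K1 = 10^-1.86 = 0.013804, K2/[H⁺] = 10^-1.24 = 0.057544
α₁ = 1/(1 + 0.013804 + 0.057544) = 1/1.0713 = 0.9334; α₂ = α₁·K2/[H⁺] = 0.05371
α₁ + 2α₂ = 1.0408
CA = 1.0408 × 1.76 = 1.83 mmol/kg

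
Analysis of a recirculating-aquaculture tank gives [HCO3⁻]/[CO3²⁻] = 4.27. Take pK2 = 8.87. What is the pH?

pH = 8.24

From K2 = [H⁺][CO3²⁻]/[HCO3⁻]:  pH = pK2 − log₁₀([HCO3⁻]/[CO3²⁻])
log₁₀(4.27) = +0.630
pH = 8.87 − (+0.630) = 8.24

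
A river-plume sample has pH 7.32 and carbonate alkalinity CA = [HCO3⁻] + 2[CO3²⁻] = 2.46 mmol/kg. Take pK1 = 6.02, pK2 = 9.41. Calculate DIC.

CA = [HCO3⁻] + 2[CO3²⁻] = (α₁ + 2α₂)·DIC
At pH 7.32: [H⁺]/K1 = 10^-1.30 = 0.050119, K2/[H⁺] = 10^-2.09 = 0.0081283
α₁ = 1/(1 + 0.050119 + 0.0081283) = 1/1.0582 = 0.9450; α₂ = α₁·K2/[H⁺] = 0.007681
α₁ + 2α₂ = 0.9603
DIC = CA / (α₁ + 2α₂) = 2.46 / 0.9603 = 2.56 mmol/kg

DIC = 2.56 mmol/kg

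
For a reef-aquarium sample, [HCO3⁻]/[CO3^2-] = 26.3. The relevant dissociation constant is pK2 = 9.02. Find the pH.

From K2 = [H⁺][CO3^2-]/[HCO3⁻]:  pH = pK2 − log₁₀([HCO3⁻]/[CO3^2-])
log₁₀(26.3) = +1.420
pH = 9.02 − (+1.420) = 7.60

pH = 7.60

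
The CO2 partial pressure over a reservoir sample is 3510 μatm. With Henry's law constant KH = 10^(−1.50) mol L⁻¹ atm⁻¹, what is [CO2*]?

KH = 10^(−1.50) = 3.162×10^-2 mol L⁻¹ atm⁻¹
[CO2*] = KH · pCO2 = 3.162×10^-2 × 3510×10^-6 atm = 1.11×10^-4 mol/L

[CO2*] = 111 μmol/L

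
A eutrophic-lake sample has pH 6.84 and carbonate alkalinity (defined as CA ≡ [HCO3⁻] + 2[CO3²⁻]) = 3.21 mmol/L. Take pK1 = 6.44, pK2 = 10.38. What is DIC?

DIC = 4.49 mmol/L

CA = [HCO3⁻] + 2[CO3²⁻] = (α₁ + 2α₂)·DIC
At pH 6.84: [H⁺]/K1 = 10^-0.40 = 0.39811, K2/[H⁺] = 10^-3.54 = 0.00028840
α₁ = 1/(1 + 0.39811 + 0.00028840) = 1/1.3984 = 0.7151; α₂ = α₁·K2/[H⁺] = 0.0002062
α₁ + 2α₂ = 0.7155
DIC = CA / (α₁ + 2α₂) = 3.21 / 0.7155 = 4.49 mmol/L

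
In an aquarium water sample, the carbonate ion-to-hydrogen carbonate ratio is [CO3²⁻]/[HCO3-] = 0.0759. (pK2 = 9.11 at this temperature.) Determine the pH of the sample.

From K2 = [H⁺][CO3²⁻]/[HCO3-]:  pH = pK2 + log₁₀([CO3²⁻]/[HCO3-])
log₁₀(0.0759) = -1.120
pH = 9.11 + (-1.120) = 7.99

pH = 7.99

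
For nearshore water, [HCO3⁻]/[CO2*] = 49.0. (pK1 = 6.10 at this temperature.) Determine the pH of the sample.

From K1 = [H⁺][HCO3⁻]/[CO2*]:  pH = pK1 + log₁₀([HCO3⁻]/[CO2*])
log₁₀(49.0) = +1.690
pH = 6.10 + (+1.690) = 7.79

pH = 7.79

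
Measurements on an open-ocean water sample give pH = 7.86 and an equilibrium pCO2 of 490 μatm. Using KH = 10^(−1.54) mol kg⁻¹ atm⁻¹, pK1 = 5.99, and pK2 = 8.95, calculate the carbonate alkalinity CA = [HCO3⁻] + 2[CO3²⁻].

CA = 1.22 mmol/kg

[CO2*] = KH · pCO2 = 10^(−1.54) × 490×10^-6 = 1.413×10^-5 mol/kg
α₀ = 1/(1 + K1/[H⁺] + K1K2/[H⁺]²) = 1/(1 + 10^+1.87 + 10^+0.78) = 0.01232
DIC = [CO2*]/α₀ = 1.413×10^-5 / 0.01232 = 1.147 mmol/kg
CA = (α₁ + 2α₂)·DIC = (0.9134 + 2×0.07425) × 1.147 = 1.22 mmol/kg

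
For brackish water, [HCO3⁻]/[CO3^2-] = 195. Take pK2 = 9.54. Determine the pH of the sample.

From K2 = [H⁺][CO3^2-]/[HCO3⁻]:  pH = pK2 − log₁₀([HCO3⁻]/[CO3^2-])
log₁₀(195) = +2.290
pH = 9.54 − (+2.290) = 7.25

pH = 7.25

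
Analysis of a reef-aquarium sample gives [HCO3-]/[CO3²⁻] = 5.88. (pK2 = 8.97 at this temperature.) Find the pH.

From K2 = [H⁺][CO3²⁻]/[HCO3-]:  pH = pK2 − log₁₀([HCO3-]/[CO3²⁻])
log₁₀(5.88) = +0.769
pH = 8.97 − (+0.769) = 8.20

pH = 8.20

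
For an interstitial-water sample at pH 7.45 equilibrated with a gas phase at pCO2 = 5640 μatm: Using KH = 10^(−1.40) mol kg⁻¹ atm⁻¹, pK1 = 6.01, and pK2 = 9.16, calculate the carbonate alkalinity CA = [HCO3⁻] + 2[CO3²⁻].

CA = 6.43 mmol/kg

[CO2*] = KH · pCO2 = 10^(−1.40) × 5640×10^-6 = 2.245×10^-4 mol/kg
α₀ = 1/(1 + K1/[H⁺] + K1K2/[H⁺]²) = 1/(1 + 10^+1.44 + 10^-0.27) = 0.03439
DIC = [CO2*]/α₀ = 2.245×10^-4 / 0.03439 = 6.529 mmol/kg
CA = (α₁ + 2α₂)·DIC = (0.9471 + 2×0.01847) × 6.529 = 6.43 mmol/kg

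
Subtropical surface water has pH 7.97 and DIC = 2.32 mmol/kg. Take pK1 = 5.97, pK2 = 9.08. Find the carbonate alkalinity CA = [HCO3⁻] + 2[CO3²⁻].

CA = [HCO3⁻] + 2[CO3²⁻] = (α₁ + 2α₂)·DIC
At pH 7.97: [H⁺]/K1 = 10^-2.00 = 0.010000, K2/[H⁺] = 10^-1.11 = 0.077625
α₁ = 1/(1 + 0.010000 + 0.077625) = 1/1.0876 = 0.9194; α₂ = α₁·K2/[H⁺] = 0.07137
α₁ + 2α₂ = 1.0622
CA = 1.0622 × 2.32 = 2.46 mmol/kg

CA = 2.46 mmol/kg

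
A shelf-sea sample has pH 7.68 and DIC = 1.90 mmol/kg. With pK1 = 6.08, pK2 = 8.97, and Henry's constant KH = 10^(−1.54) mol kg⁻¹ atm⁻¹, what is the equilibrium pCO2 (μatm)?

pCO2 = 1540 μatm

α₀ = 1 / (1 + K1/[H⁺] + K1K2/[H⁺]²) = 1 / (1 + 10^+1.60 + 10^+0.31)
   = 1 / (1 + 39.811 + 2.0417) = 1/42.852 = 0.02334
[CO2*] = α₀ × DIC = 0.02334 × 1.90 = 0.04434 mmol/kg
pCO2 = [CO2*]/KH = 4.434×10^-5 / 2.884×10^-2 = 1540 μatm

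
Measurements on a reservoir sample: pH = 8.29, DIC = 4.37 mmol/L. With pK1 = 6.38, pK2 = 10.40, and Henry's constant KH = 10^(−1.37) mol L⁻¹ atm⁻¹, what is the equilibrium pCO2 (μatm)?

α₀ = 1 / (1 + K1/[H⁺] + K1K2/[H⁺]²) = 1 / (1 + 10^+1.91 + 10^-0.20)
   = 1 / (1 + 81.283 + 0.63096) = 1/82.914 = 0.01206
[CO2*] = α₀ × DIC = 0.01206 × 4.37 = 0.05271 mmol/L
pCO2 = [CO2*]/KH = 5.271×10^-5 / 4.266×10^-2 = 1240 μatm

pCO2 = 1240 μatm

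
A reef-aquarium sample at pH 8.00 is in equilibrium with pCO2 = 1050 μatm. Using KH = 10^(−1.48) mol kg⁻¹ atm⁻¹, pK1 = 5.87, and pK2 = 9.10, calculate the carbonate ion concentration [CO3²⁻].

[CO3²⁻] = 0.373 mmol/kg

[CO2*] = KH · pCO2 = 10^(−1.48) × 1050×10^-6 = 3.477×10^-5 mol/kg
α₀ = 1/(1 + K1/[H⁺] + K1K2/[H⁺]²) = 1/(1 + 10^+2.13 + 10^+1.03) = 0.006821
DIC = [CO2*]/α₀ = 3.477×10^-5 / 0.006821 = 5.098 mmol/kg
[CO3²⁻] = α₂·DIC; α₂ = 0.07309, so [CO3²⁻] = 0.07309 × 5.098 = 0.373 mmol/kg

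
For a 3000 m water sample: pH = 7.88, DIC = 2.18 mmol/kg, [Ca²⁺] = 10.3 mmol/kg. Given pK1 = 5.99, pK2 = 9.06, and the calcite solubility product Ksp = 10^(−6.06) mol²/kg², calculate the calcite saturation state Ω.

Ω = 1.58

α₂ = 1 / (1 + [H⁺]/K2 + [H⁺]²/(K1K2)) = 1 / (1 + 10^+1.18 + 10^-0.71)
   = 1 / (1 + 15.136 + 0.19498) = 1/16.331 = 0.06123
[CO3²⁻] = α₂ × DIC = 0.06123 × 2.18 = 0.1335 mmol/kg
Ksp = 10^(−6.06) = 8.710×10^-7
Ω = [Ca²⁺][CO3²⁻]/Ksp = (10.3×10^-3)(1.335×10^-4) / 8.710×10^-7 = 1.58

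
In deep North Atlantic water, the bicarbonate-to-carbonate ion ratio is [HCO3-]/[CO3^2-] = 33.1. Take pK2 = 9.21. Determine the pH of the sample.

From K2 = [H⁺][CO3^2-]/[HCO3-]:  pH = pK2 − log₁₀([HCO3-]/[CO3^2-])
log₁₀(33.1) = +1.520
pH = 9.21 − (+1.520) = 7.69

pH = 7.69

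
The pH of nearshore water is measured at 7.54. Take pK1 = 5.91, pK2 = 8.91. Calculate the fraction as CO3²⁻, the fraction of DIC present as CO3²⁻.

α₂ = 1 / (1 + [H⁺]/K2 + [H⁺]²/(K1K2)) = 1 / (1 + 10^+1.37 + 10^-0.26)
   = 1 / (1 + 23.442 + 0.54954) = 1/24.992 = 0.04001

α₂ = 0.0400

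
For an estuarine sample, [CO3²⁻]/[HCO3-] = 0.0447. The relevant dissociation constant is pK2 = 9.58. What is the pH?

pH = 8.23

From K2 = [H⁺][CO3²⁻]/[HCO3-]:  pH = pK2 + log₁₀([CO3²⁻]/[HCO3-])
log₁₀(0.0447) = -1.350
pH = 9.58 + (-1.350) = 8.23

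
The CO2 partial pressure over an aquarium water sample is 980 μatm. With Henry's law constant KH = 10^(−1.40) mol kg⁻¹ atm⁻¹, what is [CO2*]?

[CO2*] = 39.0 μmol/kg

KH = 10^(−1.40) = 3.981×10^-2 mol kg⁻¹ atm⁻¹
[CO2*] = KH · pCO2 = 3.981×10^-2 × 980×10^-6 atm = 3.90×10^-5 mol/kg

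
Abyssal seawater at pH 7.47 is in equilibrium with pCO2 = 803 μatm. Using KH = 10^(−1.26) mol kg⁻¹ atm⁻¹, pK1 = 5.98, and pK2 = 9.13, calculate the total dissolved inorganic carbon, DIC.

[CO2*] = KH · pCO2 = 10^(−1.26) × 803×10^-6 = 4.413×10^-5 mol/kg
α₀ = 1/(1 + K1/[H⁺] + K1K2/[H⁺]²) = 1/(1 + 10^+1.49 + 10^-0.17) = 0.03069
DIC = [CO2*]/α₀ = 4.413×10^-5 / 0.03069 = 1.44 mmol/kg

DIC = 1.44 mmol/kg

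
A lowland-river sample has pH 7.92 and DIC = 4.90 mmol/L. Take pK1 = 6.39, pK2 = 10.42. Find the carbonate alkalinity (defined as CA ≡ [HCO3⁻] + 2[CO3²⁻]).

CA = 4.77 mmol/L

CA = [HCO3⁻] + 2[CO3²⁻] = (α₁ + 2α₂)·DIC
At pH 7.92: [H⁺]/K1 = 10^-1.53 = 0.029512, K2/[H⁺] = 10^-2.50 = 0.0031623
α₁ = 1/(1 + 0.029512 + 0.0031623) = 1/1.0327 = 0.9684; α₂ = α₁·K2/[H⁺] = 0.003062
α₁ + 2α₂ = 0.9745
CA = 0.9745 × 4.90 = 4.77 mmol/L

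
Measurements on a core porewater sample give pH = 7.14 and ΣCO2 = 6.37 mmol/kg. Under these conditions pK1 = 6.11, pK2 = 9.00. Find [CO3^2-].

α₂ = 1 / (1 + [H⁺]/K2 + [H⁺]²/(K1K2)) = 1 / (1 + 10^+1.86 + 10^+0.83)
   = 1 / (1 + 72.444 + 6.7608) = 1/80.204 = 0.01247
[CO3²⁻] = α₂ × DIC = 0.01247 × 6.37 = 0.0794 mmol/kg

[CO3²⁻] = 0.0794 mmol/kg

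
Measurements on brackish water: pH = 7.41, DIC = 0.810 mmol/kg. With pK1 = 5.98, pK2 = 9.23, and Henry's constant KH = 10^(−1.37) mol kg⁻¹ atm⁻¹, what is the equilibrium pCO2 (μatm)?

pCO2 = 670 μatm

α₀ = 1 / (1 + K1/[H⁺] + K1K2/[H⁺]²) = 1 / (1 + 10^+1.43 + 10^-0.39)
   = 1 / (1 + 26.915 + 0.40738) = 1/28.323 = 0.03531
[CO2*] = α₀ × DIC = 0.03531 × 0.810 = 0.02860 mmol/kg
pCO2 = [CO2*]/KH = 2.860×10^-5 / 4.266×10^-2 = 670 μatm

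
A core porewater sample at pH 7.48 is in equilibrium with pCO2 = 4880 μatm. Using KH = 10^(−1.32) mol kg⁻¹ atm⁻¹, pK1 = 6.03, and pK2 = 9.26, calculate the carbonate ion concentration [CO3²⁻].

[CO2*] = KH · pCO2 = 10^(−1.32) × 4880×10^-6 = 2.336×10^-4 mol/kg
α₀ = 1/(1 + K1/[H⁺] + K1K2/[H⁺]²) = 1/(1 + 10^+1.45 + 10^-0.33) = 0.03373
DIC = [CO2*]/α₀ = 2.336×10^-4 / 0.03373 = 6.926 mmol/kg
[CO3²⁻] = α₂·DIC; α₂ = 0.01577, so [CO3²⁻] = 0.01577 × 6.926 = 0.109 mmol/kg

[CO3²⁻] = 0.109 mmol/kg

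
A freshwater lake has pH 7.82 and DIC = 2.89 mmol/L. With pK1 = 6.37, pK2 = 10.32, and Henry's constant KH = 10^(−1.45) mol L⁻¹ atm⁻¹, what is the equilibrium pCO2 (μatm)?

α₀ = 1 / (1 + K1/[H⁺] + K1K2/[H⁺]²) = 1 / (1 + 10^+1.45 + 10^-1.05)
   = 1 / (1 + 28.184 + 0.089125) = 1/29.273 = 0.03416
[CO2*] = α₀ × DIC = 0.03416 × 2.89 = 0.09873 mmol/L
pCO2 = [CO2*]/KH = 9.873×10^-5 / 3.548×10^-2 = 2780 μatm

pCO2 = 2780 μatm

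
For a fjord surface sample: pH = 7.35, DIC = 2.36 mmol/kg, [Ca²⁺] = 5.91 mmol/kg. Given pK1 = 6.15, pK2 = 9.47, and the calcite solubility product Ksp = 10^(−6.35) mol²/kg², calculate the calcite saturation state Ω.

α₂ = 1 / (1 + [H⁺]/K2 + [H⁺]²/(K1K2)) = 1 / (1 + 10^+2.12 + 10^+0.92)
   = 1 / (1 + 131.83 + 8.3176) = 1/141.14 = 0.007085
[CO3²⁻] = α₂ × DIC = 0.007085 × 2.36 = 0.01672 mmol/kg = 16.72 μmol/kg
Ksp = 10^(−6.35) = 4.467×10^-7
Ω = [Ca²⁺][CO3²⁻]/Ksp = (5.91×10^-3)(1.672×10^-5) / 4.467×10^-7 = 0.221

Ω = 0.221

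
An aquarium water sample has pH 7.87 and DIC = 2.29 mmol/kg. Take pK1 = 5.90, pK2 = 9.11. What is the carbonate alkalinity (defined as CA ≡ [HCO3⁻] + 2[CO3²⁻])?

CA = [HCO3⁻] + 2[CO3²⁻] = (α₁ + 2α₂)·DIC
At pH 7.87: [H⁺]/K1 = 10^-1.97 = 0.010715, K2/[H⁺] = 10^-1.24 = 0.057544
α₁ = 1/(1 + 0.010715 + 0.057544) = 1/1.0683 = 0.9361; α₂ = α₁·K2/[H⁺] = 0.05387
α₁ + 2α₂ = 1.0438
CA = 1.0438 × 2.29 = 2.39 mmol/kg

CA = 2.39 mmol/kg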